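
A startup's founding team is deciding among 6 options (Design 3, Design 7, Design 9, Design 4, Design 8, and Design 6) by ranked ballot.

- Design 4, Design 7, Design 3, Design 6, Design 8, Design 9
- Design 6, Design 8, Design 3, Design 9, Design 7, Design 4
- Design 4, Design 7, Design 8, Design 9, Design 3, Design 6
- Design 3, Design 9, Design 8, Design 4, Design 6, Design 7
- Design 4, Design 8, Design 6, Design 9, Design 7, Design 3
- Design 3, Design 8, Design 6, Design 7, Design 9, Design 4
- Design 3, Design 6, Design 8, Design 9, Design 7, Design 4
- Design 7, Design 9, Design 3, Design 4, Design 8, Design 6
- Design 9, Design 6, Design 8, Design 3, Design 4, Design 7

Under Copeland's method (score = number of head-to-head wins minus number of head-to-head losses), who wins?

Design 3

Pairwise results:
  Design 3 vs Design 7: Design 3 wins 5–4.
  Design 3 vs Design 9: Design 3 wins 5–4.
  Design 3 vs Design 4: Design 3 wins 6–3.
  Design 3 vs Design 8: Design 3 wins 5–4.
  Design 3 vs Design 6: Design 3 wins 6–3.
  Design 7 vs Design 9: Design 9 wins 5–4.
  Design 7 vs Design 4: Design 4 wins 5–4.
  Design 7 vs Design 8: Design 8 wins 6–3.
  Design 7 vs Design 6: Design 6 wins 6–3.
  Design 9 vs Design 4: Design 9 wins 6–3.
  Design 9 vs Design 8: Design 8 wins 6–3.
  Design 9 vs Design 6: Design 6 wins 5–4.
  Design 4 vs Design 8: Design 8 wins 5–4.
  Design 4 vs Design 6: Design 4 wins 5–4.
  Design 8 vs Design 6: Design 8 wins 5–4.
Copeland scores (wins − losses):
  Design 3: 5 − 0 = 5
  Design 7: 0 − 5 = -5
  Design 9: 2 − 3 = -1
  Design 4: 2 − 3 = -1
  Design 8: 4 − 1 = 3
  Design 6: 2 − 3 = -1
Design 3 has the best Copeland score.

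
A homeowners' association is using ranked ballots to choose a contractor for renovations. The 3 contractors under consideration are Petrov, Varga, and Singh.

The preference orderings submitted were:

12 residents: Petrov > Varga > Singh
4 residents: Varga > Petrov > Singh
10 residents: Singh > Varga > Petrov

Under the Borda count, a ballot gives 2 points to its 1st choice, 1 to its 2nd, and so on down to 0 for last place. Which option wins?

Varga

Borda scores:
  Petrov: 12·2 + 4·1 + 10·0 = 28
  Varga: 12·1 + 4·2 + 10·1 = 30
  Singh: 12·0 + 4·0 + 10·2 = 20
Varga has the highest total.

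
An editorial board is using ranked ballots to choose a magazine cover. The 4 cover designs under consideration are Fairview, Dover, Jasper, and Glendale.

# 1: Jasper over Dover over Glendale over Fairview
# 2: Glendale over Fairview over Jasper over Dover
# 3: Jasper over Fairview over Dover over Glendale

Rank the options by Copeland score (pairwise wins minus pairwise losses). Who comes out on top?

Pairwise results:
  Fairview vs Dover: Fairview wins 2–1.
  Fairview vs Jasper: Jasper wins 2–1.
  Fairview vs Glendale: Glendale wins 2–1.
  Dover vs Jasper: Jasper wins 3–0.
  Dover vs Glendale: Dover wins 2–1.
  Jasper vs Glendale: Jasper wins 2–1.
Copeland scores (wins − losses):
  Fairview: 1 − 2 = -1
  Dover: 1 − 2 = -1
  Jasper: 3 − 0 = 3
  Glendale: 1 − 2 = -1
Jasper has the best Copeland score.

Jasper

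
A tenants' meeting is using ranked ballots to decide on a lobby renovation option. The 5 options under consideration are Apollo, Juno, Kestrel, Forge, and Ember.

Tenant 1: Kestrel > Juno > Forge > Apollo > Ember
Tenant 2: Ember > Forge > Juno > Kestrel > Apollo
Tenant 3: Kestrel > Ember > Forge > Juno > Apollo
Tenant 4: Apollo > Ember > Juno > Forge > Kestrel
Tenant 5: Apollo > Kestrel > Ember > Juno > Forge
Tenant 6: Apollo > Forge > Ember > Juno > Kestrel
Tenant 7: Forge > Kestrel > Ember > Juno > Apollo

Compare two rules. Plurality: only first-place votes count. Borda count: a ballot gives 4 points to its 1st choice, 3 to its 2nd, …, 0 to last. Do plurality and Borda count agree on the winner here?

Plurality first-place counts: Apollo 3, Juno 0, Kestrel 2, Forge 1, Ember 1 → Apollo.
Borda totals: Apollo 13, Juno 11, Kestrel 15, Forge 15, Ember 16 → Ember.
The two rules disagree: plurality picks Apollo, Borda picks Ember.

No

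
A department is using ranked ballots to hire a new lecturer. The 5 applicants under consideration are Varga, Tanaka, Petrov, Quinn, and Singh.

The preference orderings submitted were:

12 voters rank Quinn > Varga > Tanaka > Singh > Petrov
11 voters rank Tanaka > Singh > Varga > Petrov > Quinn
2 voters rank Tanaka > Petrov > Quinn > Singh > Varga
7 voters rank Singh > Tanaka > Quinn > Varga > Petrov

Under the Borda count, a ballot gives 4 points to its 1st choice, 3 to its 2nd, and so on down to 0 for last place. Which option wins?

Borda scores:
  Varga: 12·3 + 11·2 + 2·0 + 7·1 = 65
  Tanaka: 12·2 + 11·4 + 2·4 + 7·3 = 97
  Petrov: 12·0 + 11·1 + 2·3 + 7·0 = 17
  Quinn: 12·4 + 11·0 + 2·2 + 7·2 = 66
  Singh: 12·1 + 11·3 + 2·1 + 7·4 = 75
Tanaka has the highest total.

Tanaka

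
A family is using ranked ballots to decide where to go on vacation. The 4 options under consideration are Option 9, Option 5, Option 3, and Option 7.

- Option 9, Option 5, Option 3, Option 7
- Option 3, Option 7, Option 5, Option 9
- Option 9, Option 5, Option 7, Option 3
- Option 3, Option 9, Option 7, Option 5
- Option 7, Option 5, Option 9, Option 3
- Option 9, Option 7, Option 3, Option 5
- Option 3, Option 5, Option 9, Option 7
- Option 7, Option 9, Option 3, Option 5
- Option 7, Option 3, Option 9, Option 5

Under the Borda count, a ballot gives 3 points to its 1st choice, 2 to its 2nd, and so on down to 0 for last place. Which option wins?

Borda scores:
  Option 9: 3 + 0 + 3 + 2 + 1 + 3 + 1 + 2 + 1 = 16
  Option 5: 2 + 1 + 2 + 0 + 2 + 0 + 2 + 0 + 0 = 9
  Option 3: 1 + 3 + 0 + 3 + 0 + 1 + 3 + 1 + 2 = 14
  Option 7: 0 + 2 + 1 + 1 + 3 + 2 + 0 + 3 + 3 = 15
Option 9 has the highest total.

Option 9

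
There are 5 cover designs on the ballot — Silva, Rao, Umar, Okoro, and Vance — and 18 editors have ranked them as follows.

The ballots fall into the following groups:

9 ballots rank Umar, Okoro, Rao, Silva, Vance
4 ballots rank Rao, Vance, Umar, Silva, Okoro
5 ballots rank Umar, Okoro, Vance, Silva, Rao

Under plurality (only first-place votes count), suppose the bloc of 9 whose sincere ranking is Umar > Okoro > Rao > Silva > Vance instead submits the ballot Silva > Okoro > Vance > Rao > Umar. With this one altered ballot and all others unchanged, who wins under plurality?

Silva

First-place totals with the altered ballot: Silva 9, Rao 4, Umar 5, Okoro 0, Vance 0.
The switch changes the winner from Umar to Silva.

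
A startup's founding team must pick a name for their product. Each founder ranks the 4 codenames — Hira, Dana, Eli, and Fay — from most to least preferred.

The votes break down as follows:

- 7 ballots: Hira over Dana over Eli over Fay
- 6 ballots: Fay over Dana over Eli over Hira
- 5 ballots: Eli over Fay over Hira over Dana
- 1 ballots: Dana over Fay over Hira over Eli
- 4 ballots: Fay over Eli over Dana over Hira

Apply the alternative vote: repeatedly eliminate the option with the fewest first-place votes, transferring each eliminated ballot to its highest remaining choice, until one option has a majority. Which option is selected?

Fay

Round 1: Fay 10, Hira 7, Eli 5, Dana 1. Dana has the fewest and is eliminated.
Round 2: Fay 11, Hira 7, Eli 5. Eli has the fewest and is eliminated.
Round 3: Fay 16, Hira 7. Fay has a majority.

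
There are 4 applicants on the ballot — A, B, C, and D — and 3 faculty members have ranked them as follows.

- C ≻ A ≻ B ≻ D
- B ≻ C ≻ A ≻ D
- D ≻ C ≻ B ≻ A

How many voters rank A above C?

Ballots ranking A above C: 0.
Ballots ranking C above A: 3.
So 0 of 3 voters prefer A to C.

0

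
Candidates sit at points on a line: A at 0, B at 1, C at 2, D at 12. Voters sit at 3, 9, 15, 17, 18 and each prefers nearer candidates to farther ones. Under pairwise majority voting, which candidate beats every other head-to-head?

With single-peaked preferences on a line, the Condorcet winner is the candidate closest to the median voter.
The median voter (position 15) is closest to D at 12.
Check: D vs B — voters closer to D: 4 of 5.

D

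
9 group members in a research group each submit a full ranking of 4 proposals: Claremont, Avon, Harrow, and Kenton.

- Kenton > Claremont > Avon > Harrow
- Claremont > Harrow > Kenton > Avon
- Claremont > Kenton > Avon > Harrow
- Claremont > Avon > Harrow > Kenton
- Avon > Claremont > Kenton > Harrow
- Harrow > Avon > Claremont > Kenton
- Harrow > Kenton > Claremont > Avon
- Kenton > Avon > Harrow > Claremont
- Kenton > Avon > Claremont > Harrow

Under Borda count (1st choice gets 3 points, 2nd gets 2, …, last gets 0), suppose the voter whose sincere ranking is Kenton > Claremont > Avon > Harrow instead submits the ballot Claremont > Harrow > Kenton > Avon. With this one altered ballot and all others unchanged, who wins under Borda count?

Borda totals with the altered ballot: Claremont 17, Avon 12, Harrow 12, Kenton 13.
The winner is unchanged: still Claremont.

Claremont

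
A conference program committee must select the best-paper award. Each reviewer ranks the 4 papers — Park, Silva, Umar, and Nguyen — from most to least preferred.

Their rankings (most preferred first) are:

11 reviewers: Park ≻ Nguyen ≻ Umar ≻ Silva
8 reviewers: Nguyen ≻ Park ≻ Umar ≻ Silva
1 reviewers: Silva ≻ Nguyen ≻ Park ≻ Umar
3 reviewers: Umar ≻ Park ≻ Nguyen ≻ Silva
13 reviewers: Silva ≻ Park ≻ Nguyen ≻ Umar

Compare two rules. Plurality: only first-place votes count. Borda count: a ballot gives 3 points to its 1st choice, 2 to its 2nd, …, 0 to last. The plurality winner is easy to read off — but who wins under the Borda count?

Plurality first-place counts: Park 11, Silva 14, Umar 3, Nguyen 8 → Silva.
Borda totals: Park 82, Silva 42, Umar 28, Nguyen 64 → Park.

Park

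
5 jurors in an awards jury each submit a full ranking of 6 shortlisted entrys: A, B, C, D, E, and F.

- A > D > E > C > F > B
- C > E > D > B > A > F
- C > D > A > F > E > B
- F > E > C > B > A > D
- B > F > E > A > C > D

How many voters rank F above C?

2

Ballots ranking F above C: 2.
Ballots ranking C above F: 3.
So 2 of 5 voters prefer F to C.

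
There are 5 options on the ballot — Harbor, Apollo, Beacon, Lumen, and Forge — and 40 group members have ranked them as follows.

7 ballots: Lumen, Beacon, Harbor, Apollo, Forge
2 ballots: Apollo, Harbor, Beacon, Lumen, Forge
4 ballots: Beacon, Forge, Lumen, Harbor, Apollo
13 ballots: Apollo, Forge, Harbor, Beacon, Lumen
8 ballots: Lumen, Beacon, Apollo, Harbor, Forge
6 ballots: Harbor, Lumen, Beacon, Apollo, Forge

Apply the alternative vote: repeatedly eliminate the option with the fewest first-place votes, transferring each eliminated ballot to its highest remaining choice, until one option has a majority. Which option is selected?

Lumen

Round 1: Apollo 15, Lumen 15, Harbor 6, Beacon 4, Forge 0. Forge has the fewest and is eliminated.
Round 2: Apollo 15, Lumen 15, Harbor 6, Beacon 4. Beacon has the fewest and is eliminated.
Round 3: Lumen 19, Apollo 15, Harbor 6. Harbor has the fewest and is eliminated.
Round 4: Lumen 25, Apollo 15. Lumen has a majority.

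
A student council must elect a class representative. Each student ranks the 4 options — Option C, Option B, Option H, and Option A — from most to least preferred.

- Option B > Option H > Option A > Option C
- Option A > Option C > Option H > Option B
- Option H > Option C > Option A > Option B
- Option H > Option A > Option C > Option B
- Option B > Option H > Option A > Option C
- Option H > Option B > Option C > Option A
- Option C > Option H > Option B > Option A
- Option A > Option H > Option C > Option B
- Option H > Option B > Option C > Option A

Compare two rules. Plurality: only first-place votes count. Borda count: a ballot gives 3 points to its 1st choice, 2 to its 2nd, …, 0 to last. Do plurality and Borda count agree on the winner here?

Plurality first-place counts: Option C 1, Option B 2, Option H 4, Option A 2 → Option H.
Borda totals: Option C 11, Option B 11, Option H 21, Option A 11 → Option H.
The two rules agree on Option H.

Yes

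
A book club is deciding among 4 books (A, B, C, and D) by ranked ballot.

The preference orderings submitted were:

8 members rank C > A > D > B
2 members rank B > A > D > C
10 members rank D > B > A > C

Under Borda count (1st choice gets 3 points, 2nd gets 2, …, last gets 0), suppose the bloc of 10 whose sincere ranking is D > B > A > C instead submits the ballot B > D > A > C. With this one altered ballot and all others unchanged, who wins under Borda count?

Borda totals with the altered ballot: A 30, B 36, C 24, D 30.
The switch changes the winner from D to B.

B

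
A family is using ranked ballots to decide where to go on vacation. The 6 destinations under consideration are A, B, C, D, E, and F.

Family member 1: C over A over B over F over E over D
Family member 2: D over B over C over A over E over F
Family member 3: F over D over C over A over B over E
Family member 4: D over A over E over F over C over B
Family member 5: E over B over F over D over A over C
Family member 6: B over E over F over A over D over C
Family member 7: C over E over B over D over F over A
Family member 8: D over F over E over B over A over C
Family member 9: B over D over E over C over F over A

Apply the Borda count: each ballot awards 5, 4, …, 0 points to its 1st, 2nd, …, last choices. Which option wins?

Borda scores:
  A: 4 + 2 + 2 + 4 + 1 + 2 + 0 + 1 + 0 = 16
  B: 3 + 4 + 1 + 0 + 4 + 5 + 3 + 2 + 5 = 27
  C: 5 + 3 + 3 + 1 + 0 + 0 + 5 + 0 + 2 = 19
  D: 0 + 5 + 4 + 5 + 2 + 1 + 2 + 5 + 4 = 28
  E: 1 + 1 + 0 + 3 + 5 + 4 + 4 + 3 + 3 = 24
  F: 2 + 0 + 5 + 2 + 3 + 3 + 1 + 4 + 1 = 21
D has the highest total.

D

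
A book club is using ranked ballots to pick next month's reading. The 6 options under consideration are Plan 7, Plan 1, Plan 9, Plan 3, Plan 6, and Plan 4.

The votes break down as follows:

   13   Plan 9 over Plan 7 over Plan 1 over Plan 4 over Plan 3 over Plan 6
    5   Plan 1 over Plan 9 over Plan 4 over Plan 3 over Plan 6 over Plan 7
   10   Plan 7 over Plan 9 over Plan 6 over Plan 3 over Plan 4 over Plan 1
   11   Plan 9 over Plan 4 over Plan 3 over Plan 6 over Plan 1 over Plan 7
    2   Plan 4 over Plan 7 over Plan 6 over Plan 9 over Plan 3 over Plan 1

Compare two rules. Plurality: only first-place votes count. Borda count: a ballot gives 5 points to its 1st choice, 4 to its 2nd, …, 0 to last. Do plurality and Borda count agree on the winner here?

Plurality first-place counts: Plan 7 10, Plan 1 5, Plan 9 24, Plan 3 0, Plan 6 0, Plan 4 2 → Plan 9.
Borda totals: Plan 7 110, Plan 1 75, Plan 9 184, Plan 3 78, Plan 6 63, Plan 4 105 → Plan 9.
The two rules agree on Plan 9.

Yes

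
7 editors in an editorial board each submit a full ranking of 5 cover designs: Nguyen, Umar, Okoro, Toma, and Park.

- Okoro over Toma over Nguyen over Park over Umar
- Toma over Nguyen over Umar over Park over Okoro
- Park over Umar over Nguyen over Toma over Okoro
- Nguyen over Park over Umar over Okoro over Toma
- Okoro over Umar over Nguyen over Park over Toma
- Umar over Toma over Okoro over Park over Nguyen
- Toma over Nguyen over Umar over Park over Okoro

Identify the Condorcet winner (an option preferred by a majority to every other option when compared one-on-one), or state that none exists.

Head-to-head results (7 voters total):
Nguyen vs Umar: Nguyen wins 4–3.
Nguyen vs Okoro: Nguyen wins 4–3.
Nguyen vs Toma: Toma wins 4–3.
Nguyen vs Park: Nguyen wins 5–2.
Umar vs Okoro: Umar wins 5–2.
Umar vs Toma: Umar wins 4–3.
Umar vs Park: Umar wins 4–3.
Okoro vs Toma: Toma wins 4–3.
Okoro vs Park: Park wins 4–3.
Toma vs Park: Toma wins 4–3.
No candidate beats all others: Nguyen beats Umar beats Toma beats Nguyen, a majority cycle.

There is no Condorcet winner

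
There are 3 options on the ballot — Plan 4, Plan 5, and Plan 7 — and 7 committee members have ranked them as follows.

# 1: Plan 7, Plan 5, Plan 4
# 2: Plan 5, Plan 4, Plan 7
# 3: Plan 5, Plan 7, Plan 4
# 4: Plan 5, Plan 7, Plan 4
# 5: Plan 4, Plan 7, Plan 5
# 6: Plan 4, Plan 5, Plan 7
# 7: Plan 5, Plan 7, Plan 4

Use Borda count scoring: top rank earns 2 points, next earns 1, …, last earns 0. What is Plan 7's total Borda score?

Borda scores:
  Plan 4: 0 + 1 + 0 + 0 + 2 + 2 + 0 = 5
  Plan 5: 1 + 2 + 2 + 2 + 0 + 1 + 2 = 10
  Plan 7: 2 + 0 + 1 + 1 + 1 + 0 + 1 = 6

6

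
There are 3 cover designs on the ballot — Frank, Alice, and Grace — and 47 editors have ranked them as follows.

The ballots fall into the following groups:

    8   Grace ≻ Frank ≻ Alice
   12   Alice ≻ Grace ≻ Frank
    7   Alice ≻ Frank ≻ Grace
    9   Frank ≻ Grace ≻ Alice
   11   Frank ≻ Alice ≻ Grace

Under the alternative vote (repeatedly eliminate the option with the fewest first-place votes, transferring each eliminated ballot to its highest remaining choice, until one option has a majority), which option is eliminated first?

Grace

Round 1: Frank 20, Alice 19, Grace 8. Grace has the fewest and is eliminated.
Round 2: Frank 28, Alice 19. Frank has a majority.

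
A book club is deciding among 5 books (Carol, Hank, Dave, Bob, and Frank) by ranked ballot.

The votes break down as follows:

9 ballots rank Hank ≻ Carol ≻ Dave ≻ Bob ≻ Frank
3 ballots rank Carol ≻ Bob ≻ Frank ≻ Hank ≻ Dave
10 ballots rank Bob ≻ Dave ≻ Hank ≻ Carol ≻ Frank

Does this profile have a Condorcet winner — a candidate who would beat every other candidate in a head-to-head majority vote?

Head-to-head results (22 voters total):
Carol vs Hank: Hank wins 19–3.
Carol vs Dave: Carol wins 12–10.
Carol vs Bob: Carol wins 12–10.
Carol vs Frank: Carol wins 22–0.
Hank vs Dave: Hank wins 12–10.
Hank vs Bob: Bob wins 13–9.
Hank vs Frank: Hank wins 19–3.
Dave vs Bob: Bob wins 13–9.
Dave vs Frank: Dave wins 19–3.
Bob vs Frank: Bob wins 22–0.
No candidate beats all others: Carol beats Bob beats Hank beats Carol, a majority cycle.

No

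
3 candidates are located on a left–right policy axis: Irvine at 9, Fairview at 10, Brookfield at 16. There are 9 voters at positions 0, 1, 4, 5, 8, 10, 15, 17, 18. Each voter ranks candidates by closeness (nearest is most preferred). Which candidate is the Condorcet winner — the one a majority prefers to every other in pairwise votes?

Irvine

With single-peaked preferences on a line, the Condorcet winner is the candidate closest to the median voter.
The median voter (position 8) is closest to Irvine at 9.
Check: Irvine vs Brookfield — voters closer to Irvine: 6 of 9.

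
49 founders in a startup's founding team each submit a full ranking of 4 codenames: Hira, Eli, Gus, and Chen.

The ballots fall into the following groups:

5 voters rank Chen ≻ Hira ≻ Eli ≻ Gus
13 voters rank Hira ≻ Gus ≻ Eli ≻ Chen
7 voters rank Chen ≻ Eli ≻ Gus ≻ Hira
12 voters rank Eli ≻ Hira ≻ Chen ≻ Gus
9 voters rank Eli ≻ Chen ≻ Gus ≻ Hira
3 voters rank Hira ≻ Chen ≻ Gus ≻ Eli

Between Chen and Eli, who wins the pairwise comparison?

Eli

Ballots ranking Chen above Eli: 5+7+3 = 15.
Ballots ranking Eli above Chen: 13+12+9 = 34.
Eli wins the head-to-head, 34–15.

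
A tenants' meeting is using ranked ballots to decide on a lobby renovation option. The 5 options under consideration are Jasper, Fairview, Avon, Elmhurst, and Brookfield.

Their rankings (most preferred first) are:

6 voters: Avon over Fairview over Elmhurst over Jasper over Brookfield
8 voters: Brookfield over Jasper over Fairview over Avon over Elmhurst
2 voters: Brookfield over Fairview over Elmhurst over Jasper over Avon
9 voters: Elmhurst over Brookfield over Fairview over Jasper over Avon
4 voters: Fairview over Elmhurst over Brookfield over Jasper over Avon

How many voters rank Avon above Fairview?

Ballots ranking Avon above Fairview: 6.
Ballots ranking Fairview above Avon: 8+2+9+4 = 23.
So 6 of 29 voters prefer Avon to Fairview.

6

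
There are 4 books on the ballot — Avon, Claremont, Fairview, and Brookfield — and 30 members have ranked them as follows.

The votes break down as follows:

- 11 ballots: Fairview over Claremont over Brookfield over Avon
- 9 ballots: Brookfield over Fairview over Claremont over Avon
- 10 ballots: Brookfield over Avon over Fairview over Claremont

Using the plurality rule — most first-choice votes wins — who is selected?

First-place vote totals:
  Avon: 0
  Claremont: 0
  Fairview: 11
  Brookfield: 19
Brookfield has the most first-place votes.

Brookfield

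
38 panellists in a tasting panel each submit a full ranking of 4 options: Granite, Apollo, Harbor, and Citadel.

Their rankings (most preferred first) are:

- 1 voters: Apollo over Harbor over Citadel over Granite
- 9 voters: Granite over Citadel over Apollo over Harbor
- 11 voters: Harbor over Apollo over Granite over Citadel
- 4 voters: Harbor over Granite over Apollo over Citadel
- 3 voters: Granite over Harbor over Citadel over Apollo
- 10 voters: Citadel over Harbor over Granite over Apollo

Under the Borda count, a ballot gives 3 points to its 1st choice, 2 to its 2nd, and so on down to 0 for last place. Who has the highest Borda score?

Harbor

Borda scores:
  Granite: 0 + 9·3 + 11·1 + 4·2 + 3·3 + 10·1 = 65
  Apollo: 3 + 9·1 + 11·2 + 4·1 + 3·0 + 10·0 = 38
  Harbor: 2 + 9·0 + 11·3 + 4·3 + 3·2 + 10·2 = 73
  Citadel: 1 + 9·2 + 11·0 + 4·0 + 3·1 + 10·3 = 52
Harbor has the highest total.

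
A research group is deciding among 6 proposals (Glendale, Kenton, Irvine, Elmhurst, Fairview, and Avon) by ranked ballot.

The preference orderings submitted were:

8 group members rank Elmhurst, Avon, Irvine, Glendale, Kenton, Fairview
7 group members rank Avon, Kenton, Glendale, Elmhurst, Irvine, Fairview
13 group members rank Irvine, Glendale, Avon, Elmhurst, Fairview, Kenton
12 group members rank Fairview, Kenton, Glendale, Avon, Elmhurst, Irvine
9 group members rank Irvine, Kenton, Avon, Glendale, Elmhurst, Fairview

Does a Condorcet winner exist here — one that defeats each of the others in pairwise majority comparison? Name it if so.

None — there is no Condorcet winner

Head-to-head results (49 voters total):
Glendale vs Kenton: Kenton wins 28–21.
Glendale vs Irvine: Irvine wins 30–19.
Glendale vs Elmhurst: Glendale wins 41–8.
Glendale vs Fairview: Glendale wins 37–12.
Glendale vs Avon: Glendale wins 25–24.
Kenton vs Irvine: Irvine wins 30–19.
Kenton vs Elmhurst: Kenton wins 28–21.
Kenton vs Fairview: Fairview wins 25–24.
Kenton vs Avon: Avon wins 28–21.
Irvine vs Elmhurst: Elmhurst wins 27–22.
Irvine vs Fairview: Irvine wins 37–12.
Irvine vs Avon: Avon wins 27–22.
Elmhurst vs Fairview: Elmhurst wins 37–12.
Elmhurst vs Avon: Avon wins 41–8.
Fairview vs Avon: Avon wins 37–12.
No candidate beats all others: Glendale beats Fairview beats Kenton beats Glendale, a majority cycle.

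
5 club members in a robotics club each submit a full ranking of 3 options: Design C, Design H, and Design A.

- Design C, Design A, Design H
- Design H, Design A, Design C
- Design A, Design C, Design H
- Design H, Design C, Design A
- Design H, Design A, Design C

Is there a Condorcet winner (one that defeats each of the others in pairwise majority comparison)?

Head-to-head results (5 voters total):
Design C vs Design H: Design H wins 3–2.
Design C vs Design A: Design A wins 3–2.
Design H vs Design A: Design H wins 3–2.
Design H beats each rival — Design C (3–2), Design A (3–2) — so Design H is the Condorcet winner.

Yes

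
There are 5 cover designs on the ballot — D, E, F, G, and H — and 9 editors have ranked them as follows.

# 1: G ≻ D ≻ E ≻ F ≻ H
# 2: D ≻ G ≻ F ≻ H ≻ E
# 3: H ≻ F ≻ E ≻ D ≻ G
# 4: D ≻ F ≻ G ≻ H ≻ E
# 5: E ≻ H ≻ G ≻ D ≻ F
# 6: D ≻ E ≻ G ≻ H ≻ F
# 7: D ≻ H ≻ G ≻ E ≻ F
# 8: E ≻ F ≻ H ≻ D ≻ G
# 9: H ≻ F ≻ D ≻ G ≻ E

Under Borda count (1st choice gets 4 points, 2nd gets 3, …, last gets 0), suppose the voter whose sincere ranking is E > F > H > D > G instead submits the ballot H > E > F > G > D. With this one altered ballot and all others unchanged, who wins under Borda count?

D

Borda totals with the altered ballot: D 23, E 15, F 14, G 17, H 21.
The winner is unchanged: still D.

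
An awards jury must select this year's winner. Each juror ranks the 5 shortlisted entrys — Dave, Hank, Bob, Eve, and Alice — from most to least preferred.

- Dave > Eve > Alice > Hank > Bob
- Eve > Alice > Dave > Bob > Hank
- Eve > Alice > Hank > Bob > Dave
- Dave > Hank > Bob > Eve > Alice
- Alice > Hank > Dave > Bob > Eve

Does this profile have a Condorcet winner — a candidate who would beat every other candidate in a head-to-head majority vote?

Head-to-head results (5 voters total):
Dave vs Hank: Dave wins 3–2.
Dave vs Bob: Dave wins 4–1.
Dave vs Eve: Dave wins 3–2.
Dave vs Alice: Alice wins 3–2.
Hank vs Bob: Hank wins 4–1.
Hank vs Eve: Eve wins 3–2.
Hank vs Alice: Alice wins 4–1.
Bob vs Eve: Eve wins 3–2.
Bob vs Alice: Alice wins 4–1.
Eve vs Alice: Eve wins 4–1.
No candidate beats all others: Dave beats Eve beats Alice beats Dave, a majority cycle.

No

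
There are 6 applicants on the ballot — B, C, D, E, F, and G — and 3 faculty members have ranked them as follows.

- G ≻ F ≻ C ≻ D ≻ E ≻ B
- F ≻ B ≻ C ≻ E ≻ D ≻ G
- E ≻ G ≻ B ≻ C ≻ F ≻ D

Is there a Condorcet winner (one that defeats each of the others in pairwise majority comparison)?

Head-to-head results (3 voters total):
B vs C: B wins 2–1.
B vs D: B wins 2–1.
B vs E: E wins 2–1.
B vs F: F wins 2–1.
B vs G: G wins 2–1.
C vs D: C wins 3–0.
C vs E: C wins 2–1.
C vs F: F wins 2–1.
C vs G: G wins 2–1.
D vs E: E wins 2–1.
D vs F: F wins 3–0.
D vs G: G wins 2–1.
E vs F: F wins 2–1.
E vs G: E wins 2–1.
F vs G: G wins 2–1.
No candidate beats all others: B beats C beats E beats B, a majority cycle.

No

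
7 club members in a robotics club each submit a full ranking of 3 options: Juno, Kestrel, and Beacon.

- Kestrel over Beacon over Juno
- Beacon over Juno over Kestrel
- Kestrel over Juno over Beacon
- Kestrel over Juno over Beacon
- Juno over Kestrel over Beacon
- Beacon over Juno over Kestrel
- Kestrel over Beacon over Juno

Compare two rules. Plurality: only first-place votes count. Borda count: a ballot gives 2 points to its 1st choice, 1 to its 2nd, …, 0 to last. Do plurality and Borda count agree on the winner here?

Plurality first-place counts: Juno 1, Kestrel 4, Beacon 2 → Kestrel.
Borda totals: Juno 6, Kestrel 9, Beacon 6 → Kestrel.
The two rules agree on Kestrel.

Yes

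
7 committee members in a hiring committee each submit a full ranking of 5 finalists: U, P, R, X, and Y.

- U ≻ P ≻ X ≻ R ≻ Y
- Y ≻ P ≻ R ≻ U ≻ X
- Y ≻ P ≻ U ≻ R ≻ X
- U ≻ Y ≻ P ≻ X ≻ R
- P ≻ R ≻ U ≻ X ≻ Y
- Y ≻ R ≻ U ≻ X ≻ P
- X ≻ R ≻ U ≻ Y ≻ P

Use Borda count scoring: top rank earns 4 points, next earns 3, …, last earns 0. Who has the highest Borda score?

Borda scores:
  U: 4 + 1 + 2 + 4 + 2 + 2 + 2 = 17
  P: 3 + 3 + 3 + 2 + 4 + 0 + 0 = 15
  R: 1 + 2 + 1 + 0 + 3 + 3 + 3 = 13
  X: 2 + 0 + 0 + 1 + 1 + 1 + 4 = 9
  Y: 0 + 4 + 4 + 3 + 0 + 4 + 1 = 16
U has the highest total.

U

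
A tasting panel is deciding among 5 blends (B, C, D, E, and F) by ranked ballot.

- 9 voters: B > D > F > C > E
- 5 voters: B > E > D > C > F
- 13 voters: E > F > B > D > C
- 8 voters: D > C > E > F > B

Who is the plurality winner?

First-place vote totals:
  B: 14
  C: 0
  D: 8
  E: 13
  F: 0
B has the most first-place votes.

B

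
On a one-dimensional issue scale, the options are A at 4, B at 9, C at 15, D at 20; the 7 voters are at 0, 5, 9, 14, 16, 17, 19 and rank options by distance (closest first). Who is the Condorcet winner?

With single-peaked preferences on a line, the Condorcet winner is the candidate closest to the median voter.
The median voter (position 14) is closest to C at 15.
Check: C vs A — voters closer to C: 4 of 7.

C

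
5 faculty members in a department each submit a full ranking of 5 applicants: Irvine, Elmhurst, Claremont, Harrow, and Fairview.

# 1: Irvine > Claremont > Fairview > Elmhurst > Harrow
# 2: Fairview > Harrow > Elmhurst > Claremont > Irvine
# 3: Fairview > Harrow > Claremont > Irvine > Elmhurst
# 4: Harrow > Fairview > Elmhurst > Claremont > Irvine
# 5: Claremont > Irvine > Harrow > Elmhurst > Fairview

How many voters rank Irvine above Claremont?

1

Ballots ranking Irvine above Claremont: 1.
Ballots ranking Claremont above Irvine: 4.
So 1 of 5 voters prefer Irvine to Claremont.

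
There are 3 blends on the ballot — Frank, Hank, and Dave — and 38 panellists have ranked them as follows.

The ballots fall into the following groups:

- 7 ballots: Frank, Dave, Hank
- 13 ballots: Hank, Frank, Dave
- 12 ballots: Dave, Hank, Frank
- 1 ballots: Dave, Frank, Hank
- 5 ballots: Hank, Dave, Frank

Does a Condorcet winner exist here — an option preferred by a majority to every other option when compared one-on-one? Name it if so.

Head-to-head results (38 voters total):
Frank vs Hank: Hank wins 30–8.
Frank vs Dave: Frank wins 20–18.
Hank vs Dave: Dave wins 20–18.
No candidate beats all others: Frank beats Dave beats Hank beats Frank, a majority cycle.

There is no Condorcet winner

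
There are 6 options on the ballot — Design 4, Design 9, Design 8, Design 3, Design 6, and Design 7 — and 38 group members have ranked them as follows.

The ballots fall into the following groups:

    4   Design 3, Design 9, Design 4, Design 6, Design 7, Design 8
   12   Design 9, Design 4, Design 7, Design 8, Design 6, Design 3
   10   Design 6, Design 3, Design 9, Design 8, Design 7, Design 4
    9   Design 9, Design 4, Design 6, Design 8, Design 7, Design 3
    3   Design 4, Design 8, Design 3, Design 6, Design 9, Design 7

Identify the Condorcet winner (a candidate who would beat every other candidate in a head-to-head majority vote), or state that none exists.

Head-to-head results (38 voters total):
Design 4 vs Design 9: Design 9 wins 35–3.
Design 4 vs Design 8: Design 4 wins 28–10.
Design 4 vs Design 3: Design 4 wins 24–14.
Design 4 vs Design 6: Design 4 wins 28–10.
Design 4 vs Design 7: Design 4 wins 28–10.
Design 9 vs Design 8: Design 9 wins 35–3.
Design 9 vs Design 3: Design 9 wins 21–17.
Design 9 vs Design 6: Design 9 wins 25–13.
Design 9 vs Design 7: Design 9 wins 38–0.
Design 8 vs Design 3: Design 8 wins 24–14.
Design 8 vs Design 6: Design 6 wins 23–15.
Design 8 vs Design 7: Design 8 wins 22–16.
Design 3 vs Design 6: Design 6 wins 31–7.
Design 3 vs Design 7: Design 7 wins 21–17.
Design 6 vs Design 7: Design 6 wins 26–12.
Design 9 beats each rival — Design 4 (35–3), Design 8 (35–3), Design 3 (21–17), Design 6 (25–13), Design 7 (38–0) — so Design 9 is the Condorcet winner.

Design 9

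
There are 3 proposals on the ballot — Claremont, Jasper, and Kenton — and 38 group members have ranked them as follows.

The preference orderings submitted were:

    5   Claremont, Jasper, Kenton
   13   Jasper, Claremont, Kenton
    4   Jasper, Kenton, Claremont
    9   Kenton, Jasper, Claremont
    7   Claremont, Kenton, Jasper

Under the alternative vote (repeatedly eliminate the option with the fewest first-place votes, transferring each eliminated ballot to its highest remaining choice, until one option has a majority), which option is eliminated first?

Round 1: Jasper 17, Claremont 12, Kenton 9. Kenton has the fewest and is eliminated.
Round 2: Jasper 26, Claremont 12. Jasper has a majority.

Kenton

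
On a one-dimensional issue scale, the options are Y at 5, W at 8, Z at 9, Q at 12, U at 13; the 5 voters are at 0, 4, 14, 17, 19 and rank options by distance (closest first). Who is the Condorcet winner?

With single-peaked preferences on a line, the Condorcet winner is the candidate closest to the median voter.
The median voter (position 14) is closest to U at 13.
Check: U vs Q — voters closer to U: 3 of 5.

U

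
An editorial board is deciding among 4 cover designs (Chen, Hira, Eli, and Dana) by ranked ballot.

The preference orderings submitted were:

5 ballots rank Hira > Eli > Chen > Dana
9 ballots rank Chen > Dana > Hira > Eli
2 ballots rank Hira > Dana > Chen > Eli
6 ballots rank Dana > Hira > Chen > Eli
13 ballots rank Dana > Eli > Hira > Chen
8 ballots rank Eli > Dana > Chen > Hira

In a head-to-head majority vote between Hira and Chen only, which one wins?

Hira

Ballots ranking Hira above Chen: 5+2+6+13 = 26.
Ballots ranking Chen above Hira: 9+8 = 17.
Hira wins the head-to-head, 26–17.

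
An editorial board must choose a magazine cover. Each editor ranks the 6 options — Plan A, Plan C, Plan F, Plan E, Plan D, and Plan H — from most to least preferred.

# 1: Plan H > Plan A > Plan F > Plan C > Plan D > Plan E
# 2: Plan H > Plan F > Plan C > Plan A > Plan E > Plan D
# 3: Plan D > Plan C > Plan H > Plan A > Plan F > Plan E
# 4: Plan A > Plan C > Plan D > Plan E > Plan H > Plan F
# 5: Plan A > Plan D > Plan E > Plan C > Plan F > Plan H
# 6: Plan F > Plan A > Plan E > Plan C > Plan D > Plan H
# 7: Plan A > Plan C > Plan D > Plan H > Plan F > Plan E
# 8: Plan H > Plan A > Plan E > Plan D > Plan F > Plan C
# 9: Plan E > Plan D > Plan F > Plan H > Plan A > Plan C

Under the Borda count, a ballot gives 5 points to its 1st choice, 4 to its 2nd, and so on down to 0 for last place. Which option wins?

Plan A

Borda scores:
  Plan A: 4 + 2 + 2 + 5 + 5 + 4 + 5 + 4 + 1 = 32
  Plan C: 2 + 3 + 4 + 4 + 2 + 2 + 4 + 0 + 0 = 21
  Plan F: 3 + 4 + 1 + 0 + 1 + 5 + 1 + 1 + 3 = 19
  Plan E: 0 + 1 + 0 + 2 + 3 + 3 + 0 + 3 + 5 = 17
  Plan D: 1 + 0 + 5 + 3 + 4 + 1 + 3 + 2 + 4 = 23
  Plan H: 5 + 5 + 3 + 1 + 0 + 0 + 2 + 5 + 2 = 23
Plan A has the highest total.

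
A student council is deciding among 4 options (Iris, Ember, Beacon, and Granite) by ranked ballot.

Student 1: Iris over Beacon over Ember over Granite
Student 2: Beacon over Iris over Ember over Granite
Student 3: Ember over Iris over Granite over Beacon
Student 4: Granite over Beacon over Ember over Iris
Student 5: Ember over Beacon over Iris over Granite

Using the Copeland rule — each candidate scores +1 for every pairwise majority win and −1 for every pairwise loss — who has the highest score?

Beacon

Pairwise results:
  Iris vs Ember: Ember wins 3–2.
  Iris vs Beacon: Beacon wins 3–2.
  Iris vs Granite: Iris wins 4–1.
  Ember vs Beacon: Beacon wins 3–2.
  Ember vs Granite: Ember wins 4–1.
  Beacon vs Granite: Beacon wins 3–2.
Copeland scores (wins − losses):
  Iris: 1 − 2 = -1
  Ember: 2 − 1 = 1
  Beacon: 3 − 0 = 3
  Granite: 0 − 3 = -3
Beacon has the best Copeland score.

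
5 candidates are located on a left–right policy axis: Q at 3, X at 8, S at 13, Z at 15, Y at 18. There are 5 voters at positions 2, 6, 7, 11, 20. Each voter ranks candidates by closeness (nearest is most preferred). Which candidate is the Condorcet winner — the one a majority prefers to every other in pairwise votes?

X

With single-peaked preferences on a line, the Condorcet winner is the candidate closest to the median voter.
The median voter (position 7) is closest to X at 8.
Check: X vs Z — voters closer to X: 4 of 5.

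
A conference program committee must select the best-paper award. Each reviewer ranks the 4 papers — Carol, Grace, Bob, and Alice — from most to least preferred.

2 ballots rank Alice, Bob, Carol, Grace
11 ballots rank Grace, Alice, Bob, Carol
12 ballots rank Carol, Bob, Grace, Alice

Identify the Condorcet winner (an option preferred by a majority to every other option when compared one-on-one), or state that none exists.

Head-to-head results (25 voters total):
Carol vs Grace: Carol wins 14–11.
Carol vs Bob: Bob wins 13–12.
Carol vs Alice: Alice wins 13–12.
Grace vs Bob: Bob wins 14–11.
Grace vs Alice: Grace wins 23–2.
Bob vs Alice: Alice wins 13–12.
No candidate beats all others: Carol beats Grace beats Alice beats Carol, a majority cycle.

There is no Condorcet winner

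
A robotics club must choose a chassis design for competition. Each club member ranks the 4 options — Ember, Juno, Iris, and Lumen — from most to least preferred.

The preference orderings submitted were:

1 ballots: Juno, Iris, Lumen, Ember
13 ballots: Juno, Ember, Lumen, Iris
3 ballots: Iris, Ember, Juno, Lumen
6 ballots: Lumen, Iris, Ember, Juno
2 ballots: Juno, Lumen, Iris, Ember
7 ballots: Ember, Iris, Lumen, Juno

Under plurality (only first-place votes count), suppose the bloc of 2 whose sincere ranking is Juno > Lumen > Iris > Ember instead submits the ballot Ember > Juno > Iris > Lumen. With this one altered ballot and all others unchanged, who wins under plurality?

Juno

First-place totals with the altered ballot: Ember 9, Juno 14, Iris 3, Lumen 6.
The winner is unchanged: still Juno.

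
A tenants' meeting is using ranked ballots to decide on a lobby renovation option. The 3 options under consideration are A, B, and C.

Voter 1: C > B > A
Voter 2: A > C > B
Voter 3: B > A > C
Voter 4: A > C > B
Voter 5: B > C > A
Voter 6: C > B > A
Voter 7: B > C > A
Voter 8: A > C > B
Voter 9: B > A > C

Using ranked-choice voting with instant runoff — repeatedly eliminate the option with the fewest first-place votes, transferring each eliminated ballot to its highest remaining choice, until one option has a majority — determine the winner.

B

Round 1: B 4, A 3, C 2. C has the fewest and is eliminated.
Round 2: B 6, A 3. B has a majority.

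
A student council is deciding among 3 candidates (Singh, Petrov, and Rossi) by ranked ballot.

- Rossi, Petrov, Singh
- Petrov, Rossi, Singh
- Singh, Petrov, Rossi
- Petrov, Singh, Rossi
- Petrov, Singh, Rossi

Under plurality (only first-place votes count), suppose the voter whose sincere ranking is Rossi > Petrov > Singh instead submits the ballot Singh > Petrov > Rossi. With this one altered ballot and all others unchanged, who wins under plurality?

First-place totals with the altered ballot: Singh 2, Petrov 3, Rossi 0.
The winner is unchanged: still Petrov.

Petrov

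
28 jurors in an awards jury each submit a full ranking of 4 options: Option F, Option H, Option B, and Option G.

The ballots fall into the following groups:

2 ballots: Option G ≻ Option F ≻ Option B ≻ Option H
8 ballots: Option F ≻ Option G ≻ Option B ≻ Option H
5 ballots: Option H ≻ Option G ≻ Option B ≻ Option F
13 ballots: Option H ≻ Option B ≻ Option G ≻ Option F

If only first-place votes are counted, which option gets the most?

First-place vote totals:
  Option F: 8
  Option H: 18
  Option B: 0
  Option G: 2
Option H has the most first-place votes.

Option H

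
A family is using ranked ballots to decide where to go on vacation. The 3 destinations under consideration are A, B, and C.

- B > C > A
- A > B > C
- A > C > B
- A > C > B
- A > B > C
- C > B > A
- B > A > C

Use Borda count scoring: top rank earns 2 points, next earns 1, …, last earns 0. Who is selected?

A

Borda scores:
  A: 0 + 2 + 2 + 2 + 2 + 0 + 1 = 9
  B: 2 + 1 + 0 + 0 + 1 + 1 + 2 = 7
  C: 1 + 0 + 1 + 1 + 0 + 2 + 0 = 5
A has the highest total.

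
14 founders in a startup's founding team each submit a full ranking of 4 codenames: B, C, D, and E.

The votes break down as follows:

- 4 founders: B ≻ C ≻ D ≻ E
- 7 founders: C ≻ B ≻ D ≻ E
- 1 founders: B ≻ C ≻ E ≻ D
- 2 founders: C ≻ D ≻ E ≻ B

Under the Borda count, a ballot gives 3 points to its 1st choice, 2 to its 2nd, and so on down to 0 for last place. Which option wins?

Borda scores:
  B: 4·3 + 7·2 + 3 + 2·0 = 29
  C: 4·2 + 7·3 + 2 + 2·3 = 37
  D: 4·1 + 7·1 + 0 + 2·2 = 15
  E: 4·0 + 7·0 + 1 + 2·1 = 3
C has the highest total.

C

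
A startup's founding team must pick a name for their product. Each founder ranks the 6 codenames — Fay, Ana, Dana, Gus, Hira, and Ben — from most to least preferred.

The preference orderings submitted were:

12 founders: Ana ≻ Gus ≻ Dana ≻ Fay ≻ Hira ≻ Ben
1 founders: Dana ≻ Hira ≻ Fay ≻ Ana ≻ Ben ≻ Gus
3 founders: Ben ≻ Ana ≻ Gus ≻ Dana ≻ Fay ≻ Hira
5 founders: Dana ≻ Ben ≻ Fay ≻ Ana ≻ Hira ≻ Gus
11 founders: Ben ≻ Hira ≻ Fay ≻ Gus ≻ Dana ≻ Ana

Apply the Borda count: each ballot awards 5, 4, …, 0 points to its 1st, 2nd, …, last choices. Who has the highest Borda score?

Borda scores:
  Fay: 12·2 + 3 + 3·1 + 5·3 + 11·3 = 78
  Ana: 12·5 + 2 + 3·4 + 5·2 + 11·0 = 84
  Dana: 12·3 + 5 + 3·2 + 5·5 + 11·1 = 83
  Gus: 12·4 + 0 + 3·3 + 5·0 + 11·2 = 79
  Hira: 12·1 + 4 + 3·0 + 5·1 + 11·4 = 65
  Ben: 12·0 + 1 + 3·5 + 5·4 + 11·5 = 91
Ben has the highest total.

Ben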